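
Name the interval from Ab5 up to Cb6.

minor third

The letter names run A→C, a span of 2 letter steps, so the interval is some kind of third.
Ab to Cb is 3 semitones. A major third is 4, so 3 makes it minor.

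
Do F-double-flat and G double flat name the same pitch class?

No

Fbb is pitch class 3; Gbb is pitch class 5.
The pitch classes differ (3 vs. 5), so they are not enharmonic equivalents.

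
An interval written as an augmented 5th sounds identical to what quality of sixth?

An augmented fifth spans 8 semitones.
A sixth spanning 8 semitones is minor (the major sixth is 9).

minor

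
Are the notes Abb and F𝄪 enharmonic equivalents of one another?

Yes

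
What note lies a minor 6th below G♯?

A sixth below G lands on the letter B.
A minor sixth spans 8 semitones, so G# moves to pitch class 0. On the letter B that is B#.

B#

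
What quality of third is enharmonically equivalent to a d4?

A diminished fourth spans 4 semitones.
A third spanning 4 semitones is major (the major third is 4).

major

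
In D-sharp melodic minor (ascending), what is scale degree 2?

E#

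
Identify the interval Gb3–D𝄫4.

Counting letters G–A–B–C–D gives a fifth.
Gb→Dbb = 6 semitones, 1 narrower than the perfect fifth (7), so diminished.

diminished fifth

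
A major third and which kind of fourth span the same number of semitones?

diminished

A major third spans 4 semitones.
A fourth spanning 4 semitones is diminished (the perfect fourth is 5).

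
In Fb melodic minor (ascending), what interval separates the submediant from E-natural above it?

augmented second

The submediant of Fb melodic minor (ascending) is Db.
Db up to E: letters D→E make it a second; 3 semitones makes it augmented.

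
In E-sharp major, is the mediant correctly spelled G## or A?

G##

Each scale degree takes a distinct letter name. Degree 3 of a scale on E must use the letter G.
G## and A are enharmonically the same pitch, but only G## uses the letter G, so it is the correct spelling here.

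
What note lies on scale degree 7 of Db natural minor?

Degree 7 takes the letter 6 steps above D, which is C.
In natural minor, degree 7 sits 10 semitones above the tonic. Db + 10 semitones is pitch class 11, spelled on C as Cb.

Cb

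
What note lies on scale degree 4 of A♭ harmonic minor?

Degree 4 takes the letter 3 steps above A, which is D.
In harmonic minor, degree 4 sits 5 semitones above the tonic. Ab + 5 semitones is pitch class 1, spelled on D as Db.

Db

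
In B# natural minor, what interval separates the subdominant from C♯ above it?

minor sixth

The subdominant of B# natural minor is E#.
E# up to C#: letters E→C make it a sixth; 8 semitones makes it minor.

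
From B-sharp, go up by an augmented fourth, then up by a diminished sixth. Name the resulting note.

C#

An augmented fourth up from B# is E## (letter E, 6 semitones up).
A diminished sixth up from E## is C# (letter C, 7 semitones up).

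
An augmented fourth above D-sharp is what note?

A fourth above D lands on the letter G.
An augmented fourth spans 6 semitones, so D# moves to pitch class 9. On the letter G that is G##.

G##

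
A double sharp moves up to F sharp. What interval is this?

diminished sixth

The letter names run A→F, a span of 5 letter steps, so the interval is some kind of sixth.
A## to F# is 7 semitones. A major sixth is 9, so 7 makes it diminished.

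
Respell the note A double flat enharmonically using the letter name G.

Plain G sits at the same pitch as Abb, so on the letter G the same pitch needs a natural: G.

G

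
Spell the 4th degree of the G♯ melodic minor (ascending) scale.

Degree 4 takes the letter 3 steps above G, which is C.
In melodic minor (ascending), degree 4 sits 5 semitones above the tonic. G# + 5 semitones is pitch class 1, spelled on C as C#.

C#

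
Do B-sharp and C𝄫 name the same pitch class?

Two spellings are enharmonically equivalent only if they share a pitch class.
Here B# → 0, Cbb → 10; 0 ≠ 10, so they are not.

No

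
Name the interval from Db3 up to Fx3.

The letter names run D→F, a span of 2 letter steps, so the interval is some kind of third.
Db to F## is 6 semitones. A major third is 4, so 6 makes it doubly augmented.

doubly augmented third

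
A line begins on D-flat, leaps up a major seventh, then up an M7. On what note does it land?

A major seventh up from Db is C (letter C, 11 semitones up).
A major seventh up from C is B (letter B, 11 semitones up).

B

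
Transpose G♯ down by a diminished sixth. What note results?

A sixth below G lands on the letter B.
A diminished sixth spans 7 semitones, so G# moves to pitch class 1. On the letter B that is B##.

B##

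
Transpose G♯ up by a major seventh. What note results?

A seventh above G lands on the letter F.
A major seventh spans 11 semitones, so G# moves to pitch class 7. On the letter F that is F##.

F##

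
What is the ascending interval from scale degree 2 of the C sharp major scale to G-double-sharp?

Scale degree 2 of C# major is D#.
D# up to G##: letters D→G make it a fourth; 6 semitones makes it augmented.

augmented fourth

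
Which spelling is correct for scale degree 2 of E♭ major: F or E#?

Each scale degree takes a distinct letter name. Degree 2 of a scale on E must use the letter F.
F and E# are enharmonically the same pitch, but only F uses the letter F, so it is the correct spelling here.

F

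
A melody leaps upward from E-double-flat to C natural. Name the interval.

augmented sixth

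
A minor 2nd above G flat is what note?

A second above G lands on the letter A.
A minor second spans 1 semitone, so Gb moves to pitch class 7. On the letter A that is Abb.

Abb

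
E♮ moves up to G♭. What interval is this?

diminished third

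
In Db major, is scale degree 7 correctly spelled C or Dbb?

C

Each scale degree takes a distinct letter name. Degree 7 of a scale on D must use the letter C.
C and Dbb are enharmonically the same pitch, but only C uses the letter C, so it is the correct spelling here.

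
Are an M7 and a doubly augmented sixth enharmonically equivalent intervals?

A major seventh spans 11 semitones; a doubly augmented sixth spans 11.
They are enharmonically equivalent.

Yes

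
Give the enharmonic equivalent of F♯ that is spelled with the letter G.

Gb

Plain G sits 1 semitone above F#, so on the letter G the same pitch needs a flat: Gb.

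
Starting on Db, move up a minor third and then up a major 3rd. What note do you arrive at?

A minor third up from Db is Fb (letter F, 3 semitones up).
A major third up from Fb is Ab (letter A, 4 semitones up).

Ab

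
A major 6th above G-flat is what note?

Eb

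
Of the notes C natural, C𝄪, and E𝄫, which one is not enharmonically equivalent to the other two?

In 12-tone equal temperament, enharmonic equivalents share a pitch class. C is pitch class 0; C## is pitch class 2; Ebb is pitch class 2.
C## and Ebb share pitch class 2, while C is pitch class 0.

C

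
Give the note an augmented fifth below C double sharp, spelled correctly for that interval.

A fifth below C lands on the letter F.
An augmented fifth spans 8 semitones, so C## moves to pitch class 6. On the letter F that is F#.

F#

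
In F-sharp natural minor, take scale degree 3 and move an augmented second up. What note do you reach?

B#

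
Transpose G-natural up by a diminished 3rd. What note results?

Bbb

A third above G lands on the letter B.
A diminished third spans 2 semitones, so G moves to pitch class 9. On the letter B that is Bbb.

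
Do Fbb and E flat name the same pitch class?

Yes

Fbb = pitch class 3 and Eb = pitch class 3 — the same pitch class, so they are enharmonic equivalents.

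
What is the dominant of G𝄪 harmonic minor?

Degree 5 takes the letter 4 steps above G, which is D.
In harmonic minor, degree 5 sits 7 semitones above the tonic. G## + 7 semitones is pitch class 4, spelled on D as D##.

D##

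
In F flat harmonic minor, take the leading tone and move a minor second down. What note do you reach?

The leading tone of Fb harmonic minor is Eb.
A minor second (1 semitone) below Eb lands on the letter D, giving D.

D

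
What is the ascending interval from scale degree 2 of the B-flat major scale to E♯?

Scale degree 2 of Bb major is C.
C up to E#: letters C→E make it a third; 5 semitones makes it augmented.

augmented third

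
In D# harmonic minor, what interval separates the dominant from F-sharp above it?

minor sixth

The dominant of D# harmonic minor is A#.
A# up to F#: letters A→F make it a sixth; 8 semitones makes it minor.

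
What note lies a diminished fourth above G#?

G up a perfect fourth is C, so the target letter is C.
From G#, a diminished fourth is 4 semitones up: C.

C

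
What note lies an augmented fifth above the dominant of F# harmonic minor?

G##

The dominant of F# harmonic minor is C#.
An augmented fifth (8 semitones) above C# lands on the letter G, giving G##.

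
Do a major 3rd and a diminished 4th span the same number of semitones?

Yes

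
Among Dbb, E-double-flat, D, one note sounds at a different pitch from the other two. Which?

Dbb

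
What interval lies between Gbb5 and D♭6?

The letter names run G→D, a span of 4 letter steps, so the interval is some kind of fifth.
Gbb to Db is 8 semitones. A perfect fifth is 7, so 8 makes it augmented.

augmented fifth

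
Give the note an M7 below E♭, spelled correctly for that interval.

E down a major seventh is F, so the target letter is F.
From Eb, a major seventh is 11 semitones down: Fb.

Fb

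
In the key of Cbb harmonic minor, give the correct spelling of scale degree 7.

Bbb

Degree 7 takes the letter 6 steps above C, which is B.
In harmonic minor, degree 7 sits 11 semitones above the tonic. Cbb + 11 semitones is pitch class 9, spelled on B as Bbb.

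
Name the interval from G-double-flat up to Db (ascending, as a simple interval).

augmented fifth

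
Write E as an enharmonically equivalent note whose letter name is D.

E is pitch class 4. The letter D alone is pitch class 2.
To reach pitch class 4 from D requires an offset of +2 semitones, i.e. double sharp: D##.

D##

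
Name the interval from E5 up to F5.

Counting letters E–F gives a second.
E→F = 1 semitone, 1 narrower than the major second (2), so minor.

minor second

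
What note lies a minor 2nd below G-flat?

G down a major second is F, so the target letter is F.
From Gb, a minor second is 1 semitone down: F.

F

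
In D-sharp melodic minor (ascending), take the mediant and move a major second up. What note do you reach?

G#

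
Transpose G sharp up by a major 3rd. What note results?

B#

G up a major third is B, so the target letter is B.
From G#, a major third is 4 semitones up: B#.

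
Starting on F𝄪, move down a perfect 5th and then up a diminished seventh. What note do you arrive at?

A

A perfect fifth down from F## is B# (letter B, 7 semitones down).
A diminished seventh up from B# is A (letter A, 9 semitones up).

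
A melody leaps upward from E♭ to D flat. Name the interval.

Counting letters E–F–G–A–B–C–D gives a seventh.
Eb→Db = 10 semitones, 1 narrower than the major seventh (11), so minor.

minor seventh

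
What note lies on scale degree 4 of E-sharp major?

A#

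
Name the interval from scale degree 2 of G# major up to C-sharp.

Scale degree 2 of G# major is A#.
A# up to C#: letters A→C make it a third; 3 semitones makes it minor.

minor third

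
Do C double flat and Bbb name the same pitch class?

No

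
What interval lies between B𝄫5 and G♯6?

doubly augmented sixth

Counting letters B–C–D–E–F–G gives a sixth.
Bbb→G# = 11 semitones, 2 wider than the major sixth (9), so doubly augmented.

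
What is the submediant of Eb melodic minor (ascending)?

C

Degree 6 takes the letter 5 steps above E, which is C.
In melodic minor (ascending), degree 6 sits 9 semitones above the tonic. Eb + 9 semitones is pitch class 0, spelled on C as C.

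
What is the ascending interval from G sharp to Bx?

augmented third

Counting letters G–A–B gives a third.
G#→B## = 5 semitones, 1 wider than the major third (4), so augmented.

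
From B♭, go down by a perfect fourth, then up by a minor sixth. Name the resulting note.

Db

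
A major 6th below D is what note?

F

A sixth below D lands on the letter F.
A major sixth spans 9 semitones, so D moves to pitch class 5. On the letter F that is F.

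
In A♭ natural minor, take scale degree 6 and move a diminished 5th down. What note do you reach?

Bb

Scale degree 6 of Ab natural minor is Fb.
A diminished fifth (6 semitones) below Fb lands on the letter B, giving Bb.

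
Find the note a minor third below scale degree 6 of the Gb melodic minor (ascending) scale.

C

Scale degree 6 of Gb melodic minor (ascending) is Eb.
A minor third (3 semitones) below Eb lands on the letter C, giving C.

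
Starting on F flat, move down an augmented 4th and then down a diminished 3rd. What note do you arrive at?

Ab

An augmented fourth down from Fb is Cbb (letter C, 6 semitones down).
A diminished third down from Cbb is Ab (letter A, 2 semitones down).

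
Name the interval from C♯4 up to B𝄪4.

augmented seventh

The letter names run C→B, a span of 6 letter steps, so the interval is some kind of seventh.
C# to B## is 12 semitones. A major seventh is 11, so 12 makes it augmented.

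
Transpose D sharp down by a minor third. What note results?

D down a major third is Bb, so the target letter is B.
From D#, a minor third is 3 semitones down: B#.

B#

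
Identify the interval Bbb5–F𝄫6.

Counting letters B–C–D–E–F gives a fifth.
Bbb→Fbb = 6 semitones, 1 narrower than the perfect fifth (7), so diminished.

diminished fifth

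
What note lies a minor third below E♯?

C##

E down a major third is C, so the target letter is C.
From E#, a minor third is 3 semitones down: C##.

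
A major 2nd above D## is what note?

E##

A second above D lands on the letter E.
A major second spans 2 semitones, so D## moves to pitch class 6. On the letter E that is E##.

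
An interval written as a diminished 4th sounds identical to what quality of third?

major

A diminished fourth spans 4 semitones.
A third spanning 4 semitones is major (the major third is 4).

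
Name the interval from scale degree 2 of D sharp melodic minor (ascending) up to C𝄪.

major sixth

Scale degree 2 of D# melodic minor (ascending) is E#.
E# up to C##: letters E→C make it a sixth; 9 semitones makes it major.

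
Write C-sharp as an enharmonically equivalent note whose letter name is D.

Plain D sits 1 semitone above C#, so on the letter D the same pitch needs a flat: Db.

Db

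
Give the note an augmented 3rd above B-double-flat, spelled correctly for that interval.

D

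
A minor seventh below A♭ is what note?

A seventh below A lands on the letter B.
A minor seventh spans 10 semitones, so Ab moves to pitch class 10. On the letter B that is Bb.

Bb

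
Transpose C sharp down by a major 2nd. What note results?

B

C down a major second is Bb, so the target letter is B.
From C#, a major second is 2 semitones down: B.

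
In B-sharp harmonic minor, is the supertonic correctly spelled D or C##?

C##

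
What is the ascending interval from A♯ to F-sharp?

minor sixth

The letter names run A→F, a span of 5 letter steps, so the interval is some kind of sixth.
A# to F# is 8 semitones. A major sixth is 9, so 8 makes it minor.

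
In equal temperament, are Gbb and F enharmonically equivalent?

Gbb is pitch class 5; F is pitch class 5.
All spellings map to pitch class 5, so they are enharmonically equivalent.

Yes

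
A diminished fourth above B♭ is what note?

A fourth above B lands on the letter E.
A diminished fourth spans 4 semitones, so Bb moves to pitch class 2. On the letter E that is Ebb.

Ebb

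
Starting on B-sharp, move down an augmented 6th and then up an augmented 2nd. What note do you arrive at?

E#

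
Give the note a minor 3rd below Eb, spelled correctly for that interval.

C

E down a major third is C, so the target letter is C.
From Eb, a minor third is 3 semitones down: C.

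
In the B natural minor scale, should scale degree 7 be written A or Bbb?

A

Each scale degree takes a distinct letter name. Degree 7 of a scale on B must use the letter A.
A and Bbb are enharmonically the same pitch, but only A uses the letter A, so it is the correct spelling here.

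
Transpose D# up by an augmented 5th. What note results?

D up a perfect fifth is A, so the target letter is A.
From D#, an augmented fifth is 8 semitones up: A##.

A##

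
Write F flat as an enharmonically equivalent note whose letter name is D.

D##

Fb is pitch class 4. The letter D alone is pitch class 2.
To reach pitch class 4 from D requires an offset of +2 semitones, i.e. double sharp: D##.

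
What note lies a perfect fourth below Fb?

Cb

A fourth below F lands on the letter C.
A perfect fourth spans 5 semitones, so Fb moves to pitch class 11. On the letter C that is Cb.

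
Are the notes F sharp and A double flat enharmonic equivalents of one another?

Two spellings are enharmonically equivalent only if they share a pitch class.
Here F# → 6, Abb → 7; 6 ≠ 7, so they are not.

No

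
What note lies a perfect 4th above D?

G

A fourth above D lands on the letter G.
A perfect fourth spans 5 semitones, so D moves to pitch class 7. On the letter G that is G.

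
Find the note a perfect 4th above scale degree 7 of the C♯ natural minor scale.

E

Scale degree 7 of C# natural minor is B.
A perfect fourth (5 semitones) above B lands on the letter E, giving E.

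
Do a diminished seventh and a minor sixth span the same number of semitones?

No

A diminished seventh spans 9 semitones; a minor sixth spans 8.
The spans differ, so they are not enharmonic equivalents.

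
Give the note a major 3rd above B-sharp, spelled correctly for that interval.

D##

A third above B lands on the letter D.
A major third spans 4 semitones, so B# moves to pitch class 4. On the letter D that is D##.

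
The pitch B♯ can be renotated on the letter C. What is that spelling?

C

B# is pitch class 0. The letter C alone is pitch class 0.
Pitch class 0 on C needs no accidental: C.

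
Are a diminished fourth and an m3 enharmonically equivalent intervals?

A diminished fourth spans 4 semitones; a minor third spans 3.
The spans differ, so they are not enharmonic equivalents.

No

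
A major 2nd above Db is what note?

D up a major second is E, so the target letter is E.
From Db, a major second is 2 semitones up: Eb.

Eb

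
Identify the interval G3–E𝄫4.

diminished sixth

Counting letters G–A–B–C–D–E gives a sixth.
G→Ebb = 7 semitones, 2 narrower than the major sixth (9), so diminished.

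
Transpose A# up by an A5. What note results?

E##

A up a perfect fifth is E, so the target letter is E.
From A#, an augmented fifth is 8 semitones up: E##.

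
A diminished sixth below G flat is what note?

A sixth below G lands on the letter B.
A diminished sixth spans 7 semitones, so Gb moves to pitch class 11. On the letter B that is B.

B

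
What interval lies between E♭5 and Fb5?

Counting letters E–F gives a second.
Eb→Fb = 1 semitone, 1 narrower than the major second (2), so minor.

minor second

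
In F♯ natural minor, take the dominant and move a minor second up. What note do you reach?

D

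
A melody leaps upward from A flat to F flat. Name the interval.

minor sixth

The letter names run A→F, a span of 5 letter steps, so the interval is some kind of sixth.
Ab to Fb is 8 semitones. A major sixth is 9, so 8 makes it minor.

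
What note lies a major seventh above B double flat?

Ab

A seventh above B lands on the letter A.
A major seventh spans 11 semitones, so Bbb moves to pitch class 8. On the letter A that is Ab.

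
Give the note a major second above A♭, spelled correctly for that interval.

Bb

A second above A lands on the letter B.
A major second spans 2 semitones, so Ab moves to pitch class 10. On the letter B that is Bb.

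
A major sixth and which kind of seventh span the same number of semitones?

A major sixth spans 9 semitones.
A seventh spanning 9 semitones is diminished (the major seventh is 11).

diminished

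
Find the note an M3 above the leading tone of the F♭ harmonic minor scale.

G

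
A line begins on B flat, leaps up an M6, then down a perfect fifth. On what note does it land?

A major sixth up from Bb is G (letter G, 9 semitones up).
A perfect fifth down from G is C (letter C, 7 semitones down).

C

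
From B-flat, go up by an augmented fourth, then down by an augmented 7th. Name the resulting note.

An augmented fourth up from Bb is E (letter E, 6 semitones up).
An augmented seventh down from E is Fb (letter F, 12 semitones down).

Fb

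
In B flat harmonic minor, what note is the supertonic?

C

Degree 2 takes the letter 1 step above B, which is C.
In harmonic minor, degree 2 sits 2 semitones above the tonic. Bb + 2 semitones is pitch class 0, spelled on C as C.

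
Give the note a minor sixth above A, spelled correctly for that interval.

A sixth above A lands on the letter F.
A minor sixth spans 8 semitones, so A moves to pitch class 5. On the letter F that is F.

F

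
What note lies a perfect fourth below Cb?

C down a perfect fourth is G, so the target letter is G.
From Cb, a perfect fourth is 5 semitones down: Gb.

Gb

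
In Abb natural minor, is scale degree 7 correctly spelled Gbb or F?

Each scale degree takes a distinct letter name. Degree 7 of a scale on A must use the letter G.
Gbb and F are enharmonically the same pitch, but only Gbb uses the letter G, so it is the correct spelling here.

Gbb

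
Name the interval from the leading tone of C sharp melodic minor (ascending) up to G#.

The leading tone of C# melodic minor (ascending) is B#.
B# up to G#: letters B→G make it a sixth; 8 semitones makes it minor.

minor sixth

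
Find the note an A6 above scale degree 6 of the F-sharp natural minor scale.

B#

Scale degree 6 of F# natural minor is D.
An augmented sixth (10 semitones) above D lands on the letter B, giving B#.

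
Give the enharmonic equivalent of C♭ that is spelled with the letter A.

Plain A sits 2 semitones below Cb, so on the letter A the same pitch needs a double sharp: A##.

A##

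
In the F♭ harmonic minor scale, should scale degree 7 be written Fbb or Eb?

Eb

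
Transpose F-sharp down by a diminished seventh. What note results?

A seventh below F lands on the letter G.
A diminished seventh spans 9 semitones, so F# moves to pitch class 9. On the letter G that is G##.

G##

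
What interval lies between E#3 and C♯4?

minor sixth

Counting letters E–F–G–A–B–C gives a sixth.
E#→C# = 8 semitones, 1 narrower than the major sixth (9), so minor.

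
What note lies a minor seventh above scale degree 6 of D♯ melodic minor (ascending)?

A#

Scale degree 6 of D# melodic minor (ascending) is B#.
A minor seventh (10 semitones) above B# lands on the letter A, giving A#.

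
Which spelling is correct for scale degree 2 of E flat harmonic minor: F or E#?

F

Each scale degree takes a distinct letter name. Degree 2 of a scale on E must use the letter F.
F and E# are enharmonically the same pitch, but only F uses the letter F, so it is the correct spelling here.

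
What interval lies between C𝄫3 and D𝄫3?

major second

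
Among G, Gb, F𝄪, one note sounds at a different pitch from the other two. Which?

Gb

In 12-tone equal temperament, enharmonic equivalents share a pitch class. G is pitch class 7; Gb is pitch class 6; F## is pitch class 7.
G and F## share pitch class 7, while Gb is pitch class 6.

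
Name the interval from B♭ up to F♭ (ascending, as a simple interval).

diminished fifth

Counting letters B–C–D–E–F gives a fifth.
Bb→Fb = 6 semitones, 1 narrower than the perfect fifth (7), so diminished.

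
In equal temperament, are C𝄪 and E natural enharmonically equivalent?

No

Two spellings are enharmonically equivalent only if they share a pitch class.
Here C## → 2, E → 4; 2 ≠ 4, so they are not.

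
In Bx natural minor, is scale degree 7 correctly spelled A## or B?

A##

Each scale degree takes a distinct letter name. Degree 7 of a scale on B must use the letter A.
A## and B are enharmonically the same pitch, but only A## uses the letter A, so it is the correct spelling here.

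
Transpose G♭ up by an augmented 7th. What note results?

G up a major seventh is F#, so the target letter is F.
From Gb, an augmented seventh is 12 semitones up: F#.

F#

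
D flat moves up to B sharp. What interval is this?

Counting letters D–E–F–G–A–B gives a sixth.
Db→B# = 11 semitones, 2 wider than the major sixth (9), so doubly augmented.

doubly augmented sixth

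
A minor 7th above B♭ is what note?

Ab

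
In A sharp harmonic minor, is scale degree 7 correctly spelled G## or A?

G##

Each scale degree takes a distinct letter name. Degree 7 of a scale on A must use the letter G.
G## and A are enharmonically the same pitch, but only G## uses the letter G, so it is the correct spelling here.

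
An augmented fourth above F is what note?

B

F up a perfect fourth is Bb, so the target letter is B.
From F, an augmented fourth is 6 semitones up: B.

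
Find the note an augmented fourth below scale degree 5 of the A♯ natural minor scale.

B

Scale degree 5 of A# natural minor is E#.
An augmented fourth (6 semitones) below E# lands on the letter B, giving B.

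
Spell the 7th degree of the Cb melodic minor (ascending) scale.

Bb

The Cb melodic minor (ascending) scale runs Cb Db Ebb Fb Gb Ab Bb.
Degree 7 is Bb.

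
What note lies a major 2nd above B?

B up a major second is C#, so the target letter is C.
From B, a major second is 2 semitones up: C#.

C#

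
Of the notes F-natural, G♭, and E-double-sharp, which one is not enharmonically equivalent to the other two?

F

In 12-tone equal temperament, enharmonic equivalents share a pitch class. F is pitch class 5; Gb is pitch class 6; E## is pitch class 6.
Gb and E## share pitch class 6, while F is pitch class 5.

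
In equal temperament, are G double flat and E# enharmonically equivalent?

Yes

Gbb = pitch class 5 and E# = pitch class 5 — the same pitch class, so they are enharmonic equivalents.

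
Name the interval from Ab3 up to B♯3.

doubly augmented second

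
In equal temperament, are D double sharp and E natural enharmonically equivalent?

Yes

D## is pitch class 4; E is pitch class 4.
All spellings map to pitch class 4, so they are enharmonically equivalent.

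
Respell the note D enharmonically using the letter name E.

D is pitch class 2. The letter E alone is pitch class 4.
To reach pitch class 2 from E requires an offset of -2 semitones, i.e. double flat: Ebb.

Ebb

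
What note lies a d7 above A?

Gb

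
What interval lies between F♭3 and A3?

Counting letters F–G–A gives a third.
Fb→A = 5 semitones, 1 wider than the major third (4), so augmented.

augmented third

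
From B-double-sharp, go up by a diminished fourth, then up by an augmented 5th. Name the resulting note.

A diminished fourth up from B## is E# (letter E, 4 semitones up).
An augmented fifth up from E# is B## (letter B, 8 semitones up).

B##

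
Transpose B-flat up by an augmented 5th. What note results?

F#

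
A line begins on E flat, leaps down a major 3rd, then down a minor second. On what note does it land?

Bb

A major third down from Eb is Cb (letter C, 4 semitones down).
A minor second down from Cb is Bb (letter B, 1 semitone down).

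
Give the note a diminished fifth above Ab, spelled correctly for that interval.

Ebb

A up a perfect fifth is E, so the target letter is E.
From Ab, a diminished fifth is 6 semitones up: Ebb.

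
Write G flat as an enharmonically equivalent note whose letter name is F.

Gb is pitch class 6. The letter F alone is pitch class 5.
To reach pitch class 6 from F requires an offset of +1 semitone, i.e. sharp: F#.

F#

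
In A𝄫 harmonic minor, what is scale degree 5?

The Abb harmonic minor scale runs Abb Bbb Cbb Dbb Ebb Fbb Gb.
Degree 5 is Ebb.

Ebb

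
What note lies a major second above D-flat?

A second above D lands on the letter E.
A major second spans 2 semitones, so Db moves to pitch class 3. On the letter E that is Eb.

Eb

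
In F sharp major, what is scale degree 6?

D#

Degree 6 takes the letter 5 steps above F, which is D.
In major, degree 6 sits 9 semitones above the tonic. F# + 9 semitones is pitch class 3, spelled on D as D#.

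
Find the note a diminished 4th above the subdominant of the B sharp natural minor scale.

The subdominant of B# natural minor is E#.
A diminished fourth (4 semitones) above E# lands on the letter A, giving A.

A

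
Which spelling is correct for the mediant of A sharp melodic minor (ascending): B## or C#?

Each scale degree takes a distinct letter name. Degree 3 of a scale on A must use the letter C.
C# and B## are enharmonically the same pitch, but only C# uses the letter C, so it is the correct spelling here.

C#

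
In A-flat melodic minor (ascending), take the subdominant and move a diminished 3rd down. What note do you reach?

The subdominant of Ab melodic minor (ascending) is Db.
A diminished third (2 semitones) below Db lands on the letter B, giving B.

B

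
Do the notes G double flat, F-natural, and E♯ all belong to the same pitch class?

Yes

Gbb = pitch class 5 and F = pitch class 5 and E# = pitch class 5 — the same pitch class, so they are enharmonic equivalents.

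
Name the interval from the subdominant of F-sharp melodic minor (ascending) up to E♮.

The subdominant of F# melodic minor (ascending) is B.
B up to E: letters B→E make it a fourth; 5 semitones makes it perfect.

perfect fourth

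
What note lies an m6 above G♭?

Ebb

G up a major sixth is E, so the target letter is E.
From Gb, a minor sixth is 8 semitones up: Ebb.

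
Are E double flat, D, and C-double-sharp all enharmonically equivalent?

Yes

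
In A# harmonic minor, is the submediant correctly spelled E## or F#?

Each scale degree takes a distinct letter name. Degree 6 of a scale on A must use the letter F.
F# and E## are enharmonically the same pitch, but only F# uses the letter F, so it is the correct spelling here.

F#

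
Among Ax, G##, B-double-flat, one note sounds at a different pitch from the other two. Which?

In 12-tone equal temperament, enharmonic equivalents share a pitch class. A## is pitch class 11; G## is pitch class 9; Bbb is pitch class 9.
G## and Bbb share pitch class 9, while A## is pitch class 11.

A##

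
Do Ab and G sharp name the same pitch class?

Ab = pitch class 8 and G# = pitch class 8 — the same pitch class, so they are enharmonic equivalents.

Yes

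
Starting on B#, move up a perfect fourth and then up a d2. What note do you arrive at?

F

A perfect fourth up from B# is E# (letter E, 5 semitones up).
A diminished second up from E# is F (letter F, 0 semitones up).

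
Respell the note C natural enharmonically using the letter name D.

Dbb

Plain D sits 2 semitones above C, so on the letter D the same pitch needs a double flat: Dbb.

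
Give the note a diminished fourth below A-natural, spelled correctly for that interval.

E#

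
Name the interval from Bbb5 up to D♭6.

major third

Counting letters B–C–D gives a third.
Bbb→Db = 4 semitones, exactly the major third.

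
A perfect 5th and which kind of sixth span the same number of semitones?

diminished

A perfect fifth spans 7 semitones.
A sixth spanning 7 semitones is diminished (the major sixth is 9).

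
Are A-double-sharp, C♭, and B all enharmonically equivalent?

A## is pitch class 11; Cb is pitch class 11; B is pitch class 11.
All spellings map to pitch class 11, so they are enharmonically equivalent.

Yes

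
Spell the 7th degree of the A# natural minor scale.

The A# natural minor scale runs A# B# C# D# E# F# G#.
Degree 7 is G#.

G#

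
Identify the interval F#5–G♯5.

The letter names run F→G, a span of 1 letter step, so the interval is some kind of second.
F# to G# is 2 semitones. A major second is 2, so 2 makes it major.

major second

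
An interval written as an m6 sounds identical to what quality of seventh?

A minor sixth spans 8 semitones.
A seventh spanning 8 semitones is doubly diminished (the major seventh is 11).

doubly diminished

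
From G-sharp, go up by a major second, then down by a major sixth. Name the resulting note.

C#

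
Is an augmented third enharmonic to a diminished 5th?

No

An augmented third spans 5 semitones; a diminished fifth spans 6.
The spans differ, so they are not enharmonic equivalents.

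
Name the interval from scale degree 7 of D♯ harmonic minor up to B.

diminished seventh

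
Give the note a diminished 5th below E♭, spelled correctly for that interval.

A fifth below E lands on the letter A.
A diminished fifth spans 6 semitones, so Eb moves to pitch class 9. On the letter A that is A.

A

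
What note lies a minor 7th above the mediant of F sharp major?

G#

The mediant of F# major is A#.
A minor seventh (10 semitones) above A# lands on the letter G, giving G#.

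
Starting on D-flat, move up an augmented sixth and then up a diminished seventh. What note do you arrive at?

Ab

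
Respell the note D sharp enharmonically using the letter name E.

D# is pitch class 3. The letter E alone is pitch class 4.
To reach pitch class 3 from E requires an offset of -1 semitone, i.e. flat: Eb.

Eb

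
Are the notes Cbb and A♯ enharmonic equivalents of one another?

Cbb is pitch class 10; A# is pitch class 10.
All spellings map to pitch class 10, so they are enharmonically equivalent.

Yes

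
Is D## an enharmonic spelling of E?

Yes

D## = pitch class 4 and E = pitch class 4 — the same pitch class, so they are enharmonic equivalents.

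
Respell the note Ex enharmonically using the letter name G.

E## is pitch class 6. The letter G alone is pitch class 7.
To reach pitch class 6 from G requires an offset of -1 semitone, i.e. flat: Gb.

Gb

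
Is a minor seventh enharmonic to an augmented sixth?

A minor seventh spans 10 semitones; an augmented sixth spans 10.
They are enharmonically equivalent.

Yes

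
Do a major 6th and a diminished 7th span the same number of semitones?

Yes

A major sixth spans 9 semitones; a diminished seventh spans 9.
They are enharmonically equivalent.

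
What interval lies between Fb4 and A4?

augmented third

The letter names run F→A, a span of 2 letter steps, so the interval is some kind of third.
Fb to A is 5 semitones. A major third is 4, so 5 makes it augmented.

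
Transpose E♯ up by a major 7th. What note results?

D##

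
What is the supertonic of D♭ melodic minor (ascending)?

The Db melodic minor (ascending) scale runs Db Eb Fb Gb Ab Bb C.
Degree 2 is Eb.

Eb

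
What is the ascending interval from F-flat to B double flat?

The letter names run F→B, a span of 3 letter steps, so the interval is some kind of fourth.
Fb to Bbb is 5 semitones. A perfect fourth is 5, so 5 makes it perfect.

perfect fourth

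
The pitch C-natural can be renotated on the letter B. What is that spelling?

Plain B sits 1 semitone below C, so on the letter B the same pitch needs a sharp: B#.

B#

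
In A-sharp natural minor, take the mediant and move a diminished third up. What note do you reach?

The mediant of A# natural minor is C#.
A diminished third (2 semitones) above C# lands on the letter E, giving Eb.

Eb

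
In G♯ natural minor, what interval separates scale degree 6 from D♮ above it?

Scale degree 6 of G# natural minor is E.
E up to D: letters E→D make it a seventh; 10 semitones makes it minor.

minor seventh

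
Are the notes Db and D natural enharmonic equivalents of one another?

No

Db is pitch class 1; D is pitch class 2.
The pitch classes differ (1 vs. 2), so they are not enharmonic equivalents.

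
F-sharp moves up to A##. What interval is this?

The letter names run F→A, a span of 2 letter steps, so the interval is some kind of third.
F# to A## is 5 semitones. A major third is 4, so 5 makes it augmented.

augmented third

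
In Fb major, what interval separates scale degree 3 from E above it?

augmented fifth

Scale degree 3 of Fb major is Ab.
Ab up to E: letters A→E make it a fifth; 8 semitones makes it augmented.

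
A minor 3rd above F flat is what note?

Abb

F up a major third is A, so the target letter is A.
From Fb, a minor third is 3 semitones up: Abb.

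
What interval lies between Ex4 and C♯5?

The letter names run E→C, a span of 5 letter steps, so the interval is some kind of sixth.
E## to C# is 7 semitones. A major sixth is 9, so 7 makes it diminished.

diminished sixth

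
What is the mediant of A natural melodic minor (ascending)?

C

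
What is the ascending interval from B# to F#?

The letter names run B→F, a span of 4 letter steps, so the interval is some kind of fifth.
B# to F# is 6 semitones. A perfect fifth is 7, so 6 makes it diminished.

diminished fifth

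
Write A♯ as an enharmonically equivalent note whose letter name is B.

Bb

Plain B sits 1 semitone above A#, so on the letter B the same pitch needs a flat: Bb.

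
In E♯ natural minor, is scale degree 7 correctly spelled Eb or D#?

D#

Each scale degree takes a distinct letter name. Degree 7 of a scale on E must use the letter D.
D# and Eb are enharmonically the same pitch, but only D# uses the letter D, so it is the correct spelling here.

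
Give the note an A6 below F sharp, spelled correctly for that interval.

Ab

F down a major sixth is Ab, so the target letter is A.
From F#, an augmented sixth is 10 semitones down: Ab.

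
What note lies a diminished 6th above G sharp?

Eb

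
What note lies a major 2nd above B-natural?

C#

A second above B lands on the letter C.
A major second spans 2 semitones, so B moves to pitch class 1. On the letter C that is C#.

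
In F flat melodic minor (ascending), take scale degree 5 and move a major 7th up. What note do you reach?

Scale degree 5 of Fb melodic minor (ascending) is Cb.
A major seventh (11 semitones) above Cb lands on the letter B, giving Bb.

Bb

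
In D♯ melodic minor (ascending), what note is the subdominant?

Degree 4 takes the letter 3 steps above D, which is G.
In melodic minor (ascending), degree 4 sits 5 semitones above the tonic. D# + 5 semitones is pitch class 8, spelled on G as G#.

G#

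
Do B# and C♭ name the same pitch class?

Two spellings are enharmonically equivalent only if they share a pitch class.
Here B# → 0, Cb → 11; 0 ≠ 11, so they are not.

No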